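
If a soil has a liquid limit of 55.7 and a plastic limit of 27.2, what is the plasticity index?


Using PI = LL - PL
PI = 55.7 - 27.2
PI = 28.5


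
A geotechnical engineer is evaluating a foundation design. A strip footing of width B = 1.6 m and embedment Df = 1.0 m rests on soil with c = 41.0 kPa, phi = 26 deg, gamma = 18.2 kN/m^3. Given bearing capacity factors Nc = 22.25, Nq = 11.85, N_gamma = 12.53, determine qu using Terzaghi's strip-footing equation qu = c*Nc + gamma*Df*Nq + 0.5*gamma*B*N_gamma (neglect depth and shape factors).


Compute qu = c*Nc + gamma*Df*Nq + 0.5*gamma*B*N_gamma
Term 1: 41.0 * 22.25 = 912.25
Term 2: 18.2 * 1.0 * 11.85 = 215.67
Term 3: 0.5 * 18.2 * 1.6 * 12.53 = 182.4368
qu = 912.25 + 215.67 + 182.4368
qu = 1310.36 kPa


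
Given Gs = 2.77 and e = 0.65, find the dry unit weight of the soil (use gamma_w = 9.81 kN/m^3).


Using gamma_d = Gs * gamma_w / (1 + e)
gamma_d = 2.77 * 9.81 / (1 + 0.65)
gamma_d = 2.77 * 9.81 / 1.65
gamma_d = 16.469 kN/m^3


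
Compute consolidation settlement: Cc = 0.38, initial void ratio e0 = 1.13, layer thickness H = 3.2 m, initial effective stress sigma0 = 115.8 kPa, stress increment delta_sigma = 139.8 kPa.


Using Sc = Cc * H / (1 + e0) * log10((sigma0 + delta_sigma) / sigma0)
Stress ratio = (115.8 + 139.8) / 115.8 = 2.20725
log10(2.20725) = 0.343852
Cc * H / (1 + e0) = 0.38 * 3.2 / (1 + 1.13) = 0.570892
Sc = 0.570892 * 0.343852
Sc = 0.1963 m


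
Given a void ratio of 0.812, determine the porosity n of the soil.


Using the relation n = e / (1 + e)
n = 0.812 / (1 + 0.812)
n = 0.812 / 1.812
n = 0.4481


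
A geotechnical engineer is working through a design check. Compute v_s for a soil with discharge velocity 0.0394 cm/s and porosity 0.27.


Result: 0.14593 cm/s

Derivation:
Using v_s = v_d / n
v_s = 0.0394 / 0.27
v_s = 0.14593 cm/s


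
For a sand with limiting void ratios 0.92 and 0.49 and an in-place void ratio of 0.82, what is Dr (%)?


Using Dr = (e_max - e) / (e_max - e_min) * 100
e_max - e = 0.92 - 0.82 = 0.1
e_max - e_min = 0.92 - 0.49 = 0.43
Dr = 0.1 / 0.43 * 100
Dr = 23.26 %


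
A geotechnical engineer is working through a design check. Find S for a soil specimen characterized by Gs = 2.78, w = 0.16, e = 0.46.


Result: 0.967

Derivation:
Using S = Gs * w / e
S = 2.78 * 0.16 / 0.46
S = 0.967


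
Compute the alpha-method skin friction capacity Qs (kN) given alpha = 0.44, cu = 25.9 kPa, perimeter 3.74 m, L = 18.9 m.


Using Qs = alpha * cu * perimeter * L
Qs = 0.44 * 25.9 * 3.74 * 18.9
Qs = 805.54 kN


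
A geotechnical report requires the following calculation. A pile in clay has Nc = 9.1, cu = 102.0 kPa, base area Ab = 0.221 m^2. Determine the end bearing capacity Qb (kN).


Using Qb = Nc * cu * Ab
Qb = 9.1 * 102.0 * 0.221
Qb = 205.13 kN


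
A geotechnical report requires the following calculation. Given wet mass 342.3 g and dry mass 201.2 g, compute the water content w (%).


Using w = (m_wet - m_dry) / m_dry * 100
m_wet - m_dry = 342.3 - 201.2 = 141.1 g
w = 141.1 / 201.2 * 100
w = 70.13 %


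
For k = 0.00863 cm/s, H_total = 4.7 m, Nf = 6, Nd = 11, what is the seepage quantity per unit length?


Convert k to m/s for unit consistency with H:
k = 0.00863 cm/s = 0.00863 / 100 m/s = 8.63e-05 m/s
Using q = k * H * Nf / Nd
Nf / Nd = 6 / 11 = 0.5455
q = 8.63e-05 * 4.7 * 0.5455
q = 0.0002212 m^3/s per m


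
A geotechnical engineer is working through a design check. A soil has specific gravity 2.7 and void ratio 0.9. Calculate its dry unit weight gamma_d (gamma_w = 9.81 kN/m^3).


Using gamma_d = Gs * gamma_w / (1 + e)
gamma_d = 2.7 * 9.81 / (1 + 0.9)
gamma_d = 2.7 * 9.81 / 1.9
gamma_d = 13.941 kN/m^3


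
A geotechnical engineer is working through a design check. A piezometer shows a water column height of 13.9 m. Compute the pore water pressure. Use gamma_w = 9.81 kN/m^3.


Using u = gamma_w * h_w
u = 9.81 * 13.9
u = 136.36 kPa


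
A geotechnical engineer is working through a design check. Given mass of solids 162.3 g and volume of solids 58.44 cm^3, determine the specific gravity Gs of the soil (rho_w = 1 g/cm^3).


Using Gs = m_s / (V_s * rho_w)
Since rho_w = 1 g/cm^3:
Gs = 162.3 / 58.44
Gs = 2.777


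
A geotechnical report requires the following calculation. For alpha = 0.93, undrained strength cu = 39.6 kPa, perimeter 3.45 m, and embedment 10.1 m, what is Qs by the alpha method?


Using Qs = alpha * cu * perimeter * L
Qs = 0.93 * 39.6 * 3.45 * 10.1
Qs = 1283.27 kN


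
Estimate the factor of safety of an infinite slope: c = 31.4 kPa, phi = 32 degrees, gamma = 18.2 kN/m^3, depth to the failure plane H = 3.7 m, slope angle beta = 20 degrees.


Using Fs = c / (gamma*H*sin(beta)*cos(beta)) + tan(phi)/tan(beta)
Cohesion contribution = 31.4 / (18.2*3.7*sin(20)*cos(20))
Cohesion contribution = 1.45084
Friction contribution = tan(32)/tan(20) = 1.71681
Fs = 1.45084 + 1.71681
Fs = 3.168


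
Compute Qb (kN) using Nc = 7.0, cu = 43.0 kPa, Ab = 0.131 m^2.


Using Qb = Nc * cu * Ab
Qb = 7.0 * 43.0 * 0.131
Qb = 39.43 kN


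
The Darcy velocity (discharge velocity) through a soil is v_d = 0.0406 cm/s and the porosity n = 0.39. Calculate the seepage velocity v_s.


Using v_s = v_d / n
v_s = 0.0406 / 0.39
v_s = 0.1041 cm/s


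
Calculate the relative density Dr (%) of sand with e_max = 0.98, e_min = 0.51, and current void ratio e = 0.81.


Using Dr = (e_max - e) / (e_max - e_min) * 100
e_max - e = 0.98 - 0.81 = 0.17
e_max - e_min = 0.98 - 0.51 = 0.47
Dr = 0.17 / 0.47 * 100
Dr = 36.17 %


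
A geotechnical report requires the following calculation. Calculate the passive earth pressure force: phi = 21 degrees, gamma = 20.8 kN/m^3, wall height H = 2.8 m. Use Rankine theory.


Compute passive earth pressure coefficient:
Kp = tan^2(45 + phi/2) = tan^2(55.5) = 2.117051
Compute passive force:
Pp = 0.5 * Kp * gamma * H^2
Pp = 0.5 * 2.117051 * 20.8 * 2.8^2
Pp = 172.62 kN/m


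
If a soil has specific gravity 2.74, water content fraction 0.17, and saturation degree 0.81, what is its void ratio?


Using the relation e = Gs * w / S
e = 2.74 * 0.17 / 0.81
e = 0.5751


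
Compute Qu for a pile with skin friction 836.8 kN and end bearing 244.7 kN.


Using Qu = Qf + Qb
Qu = 836.8 + 244.7
Qu = 1081.5 kN


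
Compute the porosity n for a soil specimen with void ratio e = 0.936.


Using the relation n = e / (1 + e)
n = 0.936 / (1 + 0.936)
n = 0.936 / 1.936
n = 0.4835


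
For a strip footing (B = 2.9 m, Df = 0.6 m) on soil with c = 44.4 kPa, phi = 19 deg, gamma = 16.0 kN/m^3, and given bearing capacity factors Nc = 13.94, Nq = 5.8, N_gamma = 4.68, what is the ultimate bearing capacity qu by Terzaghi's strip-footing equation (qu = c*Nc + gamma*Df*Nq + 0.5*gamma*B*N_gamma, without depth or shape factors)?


Compute qu = c*Nc + gamma*Df*Nq + 0.5*gamma*B*N_gamma
Term 1: 44.4 * 13.94 = 618.936
Term 2: 16.0 * 0.6 * 5.8 = 55.68
Term 3: 0.5 * 16.0 * 2.9 * 4.68 = 108.576
qu = 618.936 + 55.68 + 108.576
qu = 783.19 kPa


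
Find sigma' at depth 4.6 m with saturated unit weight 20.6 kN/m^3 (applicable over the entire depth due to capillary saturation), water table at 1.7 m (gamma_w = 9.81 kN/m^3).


Result: 66.31 kPa

Derivation:
Total stress = gamma_sat * depth
sigma = 20.6 * 4.6 = 94.76 kPa
Pore water pressure u = gamma_w * (depth - d_wt)
u = 9.81 * (4.6 - 1.7) = 28.449 kPa
Effective stress = sigma - u
sigma' = 94.76 - 28.449 = 66.31 kPa


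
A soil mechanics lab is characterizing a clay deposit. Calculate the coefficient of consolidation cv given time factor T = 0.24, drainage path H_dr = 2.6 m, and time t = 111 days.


Using cv = T * H_dr^2 / t
H_dr^2 = 2.6^2 = 6.76
cv = 0.24 * 6.76 / 111
cv = 0.01462 m^2/day


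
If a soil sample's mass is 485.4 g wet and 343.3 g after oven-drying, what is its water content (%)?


Using w = (m_wet - m_dry) / m_dry * 100
m_wet - m_dry = 485.4 - 343.3 = 142.1 g
w = 142.1 / 343.3 * 100
w = 41.39 %


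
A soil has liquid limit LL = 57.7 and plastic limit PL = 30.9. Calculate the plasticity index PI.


Using PI = LL - PL
PI = 57.7 - 30.9
PI = 26.8


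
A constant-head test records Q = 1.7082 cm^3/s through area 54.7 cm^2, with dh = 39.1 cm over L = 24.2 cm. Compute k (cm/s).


Result: 0.019328 cm/s

Derivation:
Compute hydraulic gradient:
i = dh / L = 39.1 / 24.2 = 1.6157
Then apply Darcy's law:
k = Q / (A * i)
k = 1.7082 / (54.7 * 1.6157)
k = 1.7082 / 88.3789
k = 0.019328 cm/s


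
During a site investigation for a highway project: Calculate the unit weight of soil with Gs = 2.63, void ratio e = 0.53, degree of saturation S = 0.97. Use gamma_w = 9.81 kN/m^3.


Result: 20.159 kN/m^3

Derivation:
Using gamma = gamma_w * (Gs + S*e) / (1 + e)
Numerator: Gs + S*e = 2.63 + 0.97*0.53 = 3.1441
Denominator: 1 + e = 1 + 0.53 = 1.53
gamma = 9.81 * 3.1441 / 1.53
gamma = 20.159 kN/m^3


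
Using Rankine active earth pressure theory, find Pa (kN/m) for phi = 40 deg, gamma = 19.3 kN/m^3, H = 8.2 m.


Result: 141.09 kN/m

Derivation:
Compute active earth pressure coefficient:
Ka = tan^2(45 - phi/2) = tan^2(25.0) = 0.217443
Compute active force:
Pa = 0.5 * Ka * gamma * H^2
Pa = 0.5 * 0.217443 * 19.3 * 8.2^2
Pa = 141.09 kN/m


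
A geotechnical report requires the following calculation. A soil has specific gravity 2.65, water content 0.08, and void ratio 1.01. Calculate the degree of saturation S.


Result: 0.2099

Derivation:
Using S = Gs * w / e
S = 2.65 * 0.08 / 1.01
S = 0.2099


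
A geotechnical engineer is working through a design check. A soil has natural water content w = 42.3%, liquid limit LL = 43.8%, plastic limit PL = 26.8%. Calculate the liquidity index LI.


First compute the plasticity index:
PI = LL - PL = 43.8 - 26.8 = 17.0
Then compute the liquidity index:
LI = (w - PL) / PI
LI = (42.3 - 26.8) / 17.0
LI = 0.912


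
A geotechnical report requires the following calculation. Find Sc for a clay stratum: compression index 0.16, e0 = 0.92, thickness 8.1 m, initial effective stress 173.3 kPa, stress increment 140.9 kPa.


Using Sc = Cc * H / (1 + e0) * log10((sigma0 + delta_sigma) / sigma0)
Stress ratio = (173.3 + 140.9) / 173.3 = 1.81304
log10(1.81304) = 0.258408
Cc * H / (1 + e0) = 0.16 * 8.1 / (1 + 0.92) = 0.675
Sc = 0.675 * 0.258408
Sc = 0.1744 m


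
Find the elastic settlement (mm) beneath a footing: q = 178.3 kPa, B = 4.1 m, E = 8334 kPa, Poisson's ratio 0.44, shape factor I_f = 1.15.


Result: 81.345 mm

Derivation:
Using Se = q * B * (1 - nu^2) * I_f / E
1 - nu^2 = 1 - 0.44^2 = 0.8064
Se = 178.3 * 4.1 * 0.8064 * 1.15 / 8334
Se = 0.081345 m
Convert to mm: Se = 0.081345 * 1000 = 81.345 mm


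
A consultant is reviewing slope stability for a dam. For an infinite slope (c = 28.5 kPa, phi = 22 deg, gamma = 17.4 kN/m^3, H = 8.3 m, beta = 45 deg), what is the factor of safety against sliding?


Result: 0.799

Derivation:
Using Fs = c / (gamma*H*sin(beta)*cos(beta)) + tan(phi)/tan(beta)
Cohesion contribution = 28.5 / (17.4*8.3*sin(45)*cos(45))
Cohesion contribution = 0.394682
Friction contribution = tan(22)/tan(45) = 0.404026
Fs = 0.394682 + 0.404026
Fs = 0.799


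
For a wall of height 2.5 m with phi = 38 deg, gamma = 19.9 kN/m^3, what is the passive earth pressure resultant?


Compute passive earth pressure coefficient:
Kp = tan^2(45 + phi/2) = tan^2(64.0) = 4.203746
Compute passive force:
Pp = 0.5 * Kp * gamma * H^2
Pp = 0.5 * 4.203746 * 19.9 * 2.5^2
Pp = 261.42 kN/m


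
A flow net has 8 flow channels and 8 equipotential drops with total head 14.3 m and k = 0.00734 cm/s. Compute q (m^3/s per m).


Convert k to m/s for unit consistency with H:
k = 0.00734 cm/s = 0.00734 / 100 m/s = 7.34e-05 m/s
Using q = k * H * Nf / Nd
Nf / Nd = 8 / 8 = 1.0
q = 7.34e-05 * 14.3 * 1.0
q = 0.00105 m^3/s per m


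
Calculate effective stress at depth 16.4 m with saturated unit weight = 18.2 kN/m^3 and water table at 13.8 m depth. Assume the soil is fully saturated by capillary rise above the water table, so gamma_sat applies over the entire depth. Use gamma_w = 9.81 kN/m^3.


Total stress = gamma_sat * depth
sigma = 18.2 * 16.4 = 298.48 kPa
Pore water pressure u = gamma_w * (depth - d_wt)
u = 9.81 * (16.4 - 13.8) = 25.506 kPa
Effective stress = sigma - u
sigma' = 298.48 - 25.506 = 272.97 kPa


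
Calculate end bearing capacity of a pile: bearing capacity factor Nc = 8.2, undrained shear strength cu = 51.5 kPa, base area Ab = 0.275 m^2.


Using Qb = Nc * cu * Ab
Qb = 8.2 * 51.5 * 0.275
Qb = 116.13 kN


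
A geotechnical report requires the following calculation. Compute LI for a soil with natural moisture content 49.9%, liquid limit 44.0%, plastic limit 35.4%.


First compute the plasticity index:
PI = LL - PL = 44.0 - 35.4 = 8.6
Then compute the liquidity index:
LI = (w - PL) / PI
LI = (49.9 - 35.4) / 8.6
LI = 1.686


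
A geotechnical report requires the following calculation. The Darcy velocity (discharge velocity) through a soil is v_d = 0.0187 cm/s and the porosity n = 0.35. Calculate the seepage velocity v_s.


Using v_s = v_d / n
v_s = 0.0187 / 0.35
v_s = 0.05343 cm/s


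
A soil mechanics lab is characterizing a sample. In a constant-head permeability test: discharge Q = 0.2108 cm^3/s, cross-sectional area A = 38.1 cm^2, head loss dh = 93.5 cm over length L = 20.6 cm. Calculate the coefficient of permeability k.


Compute hydraulic gradient:
i = dh / L = 93.5 / 20.6 = 4.53883
Then apply Darcy's law:
k = Q / (A * i)
k = 0.2108 / (38.1 * 4.53883)
k = 0.2108 / 172.93
k = 0.001219 cm/s


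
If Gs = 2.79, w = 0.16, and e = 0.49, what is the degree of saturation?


Using S = Gs * w / e
S = 2.79 * 0.16 / 0.49
S = 0.911


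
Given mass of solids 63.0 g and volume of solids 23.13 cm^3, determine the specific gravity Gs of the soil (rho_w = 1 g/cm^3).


Using Gs = m_s / (V_s * rho_w)
Since rho_w = 1 g/cm^3:
Gs = 63.0 / 23.13
Gs = 2.724


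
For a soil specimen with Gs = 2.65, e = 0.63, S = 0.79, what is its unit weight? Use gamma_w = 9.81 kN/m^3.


Using gamma = gamma_w * (Gs + S*e) / (1 + e)
Numerator: Gs + S*e = 2.65 + 0.79*0.63 = 3.1477
Denominator: 1 + e = 1 + 0.63 = 1.63
gamma = 9.81 * 3.1477 / 1.63
gamma = 18.944 kN/m^3


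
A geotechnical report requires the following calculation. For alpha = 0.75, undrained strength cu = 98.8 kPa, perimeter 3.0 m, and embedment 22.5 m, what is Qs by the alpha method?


Using Qs = alpha * cu * perimeter * L
Qs = 0.75 * 98.8 * 3.0 * 22.5
Qs = 5001.75 kN


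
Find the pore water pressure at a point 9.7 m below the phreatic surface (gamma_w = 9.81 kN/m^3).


Result: 95.16 kPa

Derivation:
Using u = gamma_w * h_w
u = 9.81 * 9.7
u = 95.16 kPa


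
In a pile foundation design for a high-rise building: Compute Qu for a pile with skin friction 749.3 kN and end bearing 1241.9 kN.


Result: 1991.2 kN

Derivation:
Using Qu = Qf + Qb
Qu = 749.3 + 1241.9
Qu = 1991.2 kN


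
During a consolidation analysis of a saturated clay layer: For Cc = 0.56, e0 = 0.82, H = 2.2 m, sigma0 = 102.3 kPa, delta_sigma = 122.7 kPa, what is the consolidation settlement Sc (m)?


Result: 0.2317 m

Derivation:
Using Sc = Cc * H / (1 + e0) * log10((sigma0 + delta_sigma) / sigma0)
Stress ratio = (102.3 + 122.7) / 102.3 = 2.19941
log10(2.19941) = 0.342307
Cc * H / (1 + e0) = 0.56 * 2.2 / (1 + 0.82) = 0.676923
Sc = 0.676923 * 0.342307
Sc = 0.2317 m


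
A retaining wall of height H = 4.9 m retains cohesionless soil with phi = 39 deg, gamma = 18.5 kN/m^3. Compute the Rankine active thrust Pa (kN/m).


Compute active earth pressure coefficient:
Ka = tan^2(45 - phi/2) = tan^2(25.5) = 0.227506
Compute active force:
Pa = 0.5 * Ka * gamma * H^2
Pa = 0.5 * 0.227506 * 18.5 * 4.9^2
Pa = 50.53 kN/m


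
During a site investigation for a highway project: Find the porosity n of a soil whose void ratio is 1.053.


Using the relation n = e / (1 + e)
n = 1.053 / (1 + 1.053)
n = 1.053 / 2.053
n = 0.5129


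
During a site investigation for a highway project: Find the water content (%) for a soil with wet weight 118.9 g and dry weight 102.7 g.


Using w = (m_wet - m_dry) / m_dry * 100
m_wet - m_dry = 118.9 - 102.7 = 16.2 g
w = 16.2 / 102.7 * 100
w = 15.77 %


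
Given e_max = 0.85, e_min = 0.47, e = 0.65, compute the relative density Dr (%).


Using Dr = (e_max - e) / (e_max - e_min) * 100
e_max - e = 0.85 - 0.65 = 0.2
e_max - e_min = 0.85 - 0.47 = 0.38
Dr = 0.2 / 0.38 * 100
Dr = 52.63 %


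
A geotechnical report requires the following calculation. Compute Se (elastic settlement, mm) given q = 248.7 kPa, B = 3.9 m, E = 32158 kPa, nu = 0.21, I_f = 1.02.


Result: 29.408 mm

Derivation:
Using Se = q * B * (1 - nu^2) * I_f / E
1 - nu^2 = 1 - 0.21^2 = 0.9559
Se = 248.7 * 3.9 * 0.9559 * 1.02 / 32158
Se = 0.029408 m
Convert to mm: Se = 0.029408 * 1000 = 29.408 mm


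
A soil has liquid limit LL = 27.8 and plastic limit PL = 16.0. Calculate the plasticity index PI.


Result: 11.8

Derivation:
Using PI = LL - PL
PI = 27.8 - 16.0
PI = 11.8


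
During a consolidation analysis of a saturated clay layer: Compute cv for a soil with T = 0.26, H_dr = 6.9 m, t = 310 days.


Using cv = T * H_dr^2 / t
H_dr^2 = 6.9^2 = 47.61
cv = 0.26 * 47.61 / 310
cv = 0.03993 m^2/day


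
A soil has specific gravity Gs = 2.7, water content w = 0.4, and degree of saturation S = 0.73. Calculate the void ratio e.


Result: 1.4795

Derivation:
Using the relation e = Gs * w / S
e = 2.7 * 0.4 / 0.73
e = 1.4795


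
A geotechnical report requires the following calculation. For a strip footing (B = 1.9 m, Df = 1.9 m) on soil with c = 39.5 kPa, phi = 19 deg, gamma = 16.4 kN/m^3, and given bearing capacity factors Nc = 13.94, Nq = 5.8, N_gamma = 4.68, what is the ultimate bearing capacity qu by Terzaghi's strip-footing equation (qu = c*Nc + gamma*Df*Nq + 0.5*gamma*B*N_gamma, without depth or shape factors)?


Compute qu = c*Nc + gamma*Df*Nq + 0.5*gamma*B*N_gamma
Term 1: 39.5 * 13.94 = 550.63
Term 2: 16.4 * 1.9 * 5.8 = 180.728
Term 3: 0.5 * 16.4 * 1.9 * 4.68 = 72.9144
qu = 550.63 + 180.728 + 72.9144
qu = 804.27 kPa


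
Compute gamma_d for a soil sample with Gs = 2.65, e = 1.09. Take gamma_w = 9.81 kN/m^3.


Using gamma_d = Gs * gamma_w / (1 + e)
gamma_d = 2.65 * 9.81 / (1 + 1.09)
gamma_d = 2.65 * 9.81 / 2.09
gamma_d = 12.439 kN/m^3


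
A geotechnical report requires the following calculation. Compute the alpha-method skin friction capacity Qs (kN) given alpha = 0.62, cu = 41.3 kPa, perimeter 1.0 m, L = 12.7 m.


Result: 325.2 kN

Derivation:
Using Qs = alpha * cu * perimeter * L
Qs = 0.62 * 41.3 * 1.0 * 12.7
Qs = 325.2 kN


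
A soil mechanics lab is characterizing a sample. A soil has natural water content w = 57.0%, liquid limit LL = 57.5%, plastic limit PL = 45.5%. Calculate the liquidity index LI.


Result: 0.958

Derivation:
First compute the plasticity index:
PI = LL - PL = 57.5 - 45.5 = 12.0
Then compute the liquidity index:
LI = (w - PL) / PI
LI = (57.0 - 45.5) / 12.0
LI = 0.958


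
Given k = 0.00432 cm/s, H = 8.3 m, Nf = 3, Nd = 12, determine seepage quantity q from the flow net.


Convert k to m/s for unit consistency with H:
k = 0.00432 cm/s = 0.00432 / 100 m/s = 4.32e-05 m/s
Using q = k * H * Nf / Nd
Nf / Nd = 3 / 12 = 0.25
q = 4.32e-05 * 8.3 * 0.25
q = 8.964e-05 m^3/s per m


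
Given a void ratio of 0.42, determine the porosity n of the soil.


Using the relation n = e / (1 + e)
n = 0.42 / (1 + 0.42)
n = 0.42 / 1.42
n = 0.2958


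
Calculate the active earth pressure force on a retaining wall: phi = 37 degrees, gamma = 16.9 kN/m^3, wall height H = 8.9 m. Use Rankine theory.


Compute active earth pressure coefficient:
Ka = tan^2(45 - phi/2) = tan^2(26.5) = 0.248584
Compute active force:
Pa = 0.5 * Ka * gamma * H^2
Pa = 0.5 * 0.248584 * 16.9 * 8.9^2
Pa = 166.38 kN/m


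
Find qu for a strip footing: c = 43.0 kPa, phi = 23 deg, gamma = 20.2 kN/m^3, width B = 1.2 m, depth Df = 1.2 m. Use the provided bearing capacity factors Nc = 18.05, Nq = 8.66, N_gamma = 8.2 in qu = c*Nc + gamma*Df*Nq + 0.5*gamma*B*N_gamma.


Result: 1085.45 kPa

Derivation:
Compute qu = c*Nc + gamma*Df*Nq + 0.5*gamma*B*N_gamma
Term 1: 43.0 * 18.05 = 776.15
Term 2: 20.2 * 1.2 * 8.66 = 209.9184
Term 3: 0.5 * 20.2 * 1.2 * 8.2 = 99.384
qu = 776.15 + 209.9184 + 99.384
qu = 1085.45 kPa


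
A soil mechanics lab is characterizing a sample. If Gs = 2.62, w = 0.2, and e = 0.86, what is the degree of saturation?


Using S = Gs * w / e
S = 2.62 * 0.2 / 0.86
S = 0.6093


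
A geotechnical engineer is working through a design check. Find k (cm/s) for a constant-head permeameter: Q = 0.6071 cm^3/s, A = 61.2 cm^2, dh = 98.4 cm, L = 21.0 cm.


Compute hydraulic gradient:
i = dh / L = 98.4 / 21.0 = 4.68571
Then apply Darcy's law:
k = Q / (A * i)
k = 0.6071 / (61.2 * 4.68571)
k = 0.6071 / 286.766
k = 0.002117 cm/s


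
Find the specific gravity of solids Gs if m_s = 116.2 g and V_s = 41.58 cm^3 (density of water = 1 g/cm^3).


Result: 2.795

Derivation:
Using Gs = m_s / (V_s * rho_w)
Since rho_w = 1 g/cm^3:
Gs = 116.2 / 41.58
Gs = 2.795


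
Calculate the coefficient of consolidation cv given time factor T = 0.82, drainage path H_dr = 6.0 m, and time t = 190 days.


Result: 0.15537 m^2/day

Derivation:
Using cv = T * H_dr^2 / t
H_dr^2 = 6.0^2 = 36.0
cv = 0.82 * 36.0 / 190
cv = 0.15537 m^2/day


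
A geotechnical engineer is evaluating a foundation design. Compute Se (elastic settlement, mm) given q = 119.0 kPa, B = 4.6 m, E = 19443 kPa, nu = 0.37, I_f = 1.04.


Result: 25.272 mm

Derivation:
Using Se = q * B * (1 - nu^2) * I_f / E
1 - nu^2 = 1 - 0.37^2 = 0.8631
Se = 119.0 * 4.6 * 0.8631 * 1.04 / 19443
Se = 0.025272 m
Convert to mm: Se = 0.025272 * 1000 = 25.272 mm


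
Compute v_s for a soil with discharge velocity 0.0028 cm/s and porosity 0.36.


Using v_s = v_d / n
v_s = 0.0028 / 0.36
v_s = 0.00778 cm/s


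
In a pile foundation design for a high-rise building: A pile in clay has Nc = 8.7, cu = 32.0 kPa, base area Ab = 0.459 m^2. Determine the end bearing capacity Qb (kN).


Using Qb = Nc * cu * Ab
Qb = 8.7 * 32.0 * 0.459
Qb = 127.79 kN


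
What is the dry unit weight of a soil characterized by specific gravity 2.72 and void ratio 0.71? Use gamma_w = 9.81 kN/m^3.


Using gamma_d = Gs * gamma_w / (1 + e)
gamma_d = 2.72 * 9.81 / (1 + 0.71)
gamma_d = 2.72 * 9.81 / 1.71
gamma_d = 15.604 kN/m^3


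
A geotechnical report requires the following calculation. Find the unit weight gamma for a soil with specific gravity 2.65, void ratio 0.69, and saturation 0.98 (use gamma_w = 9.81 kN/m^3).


Using gamma = gamma_w * (Gs + S*e) / (1 + e)
Numerator: Gs + S*e = 2.65 + 0.98*0.69 = 3.3262
Denominator: 1 + e = 1 + 0.69 = 1.69
gamma = 9.81 * 3.3262 / 1.69
gamma = 19.308 kN/m^3


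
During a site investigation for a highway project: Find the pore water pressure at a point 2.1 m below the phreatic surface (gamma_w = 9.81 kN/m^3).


Using u = gamma_w * h_w
u = 9.81 * 2.1
u = 20.6 kPa


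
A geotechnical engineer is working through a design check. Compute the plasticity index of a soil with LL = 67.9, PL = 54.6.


Using PI = LL - PL
PI = 67.9 - 54.6
PI = 13.3


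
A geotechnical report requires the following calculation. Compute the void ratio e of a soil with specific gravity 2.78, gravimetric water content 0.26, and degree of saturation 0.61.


Result: 1.1849

Derivation:
Using the relation e = Gs * w / S
e = 2.78 * 0.26 / 0.61
e = 1.1849


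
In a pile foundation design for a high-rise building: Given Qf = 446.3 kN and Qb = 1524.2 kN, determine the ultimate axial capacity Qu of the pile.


Result: 1970.5 kN

Derivation:
Using Qu = Qf + Qb
Qu = 446.3 + 1524.2
Qu = 1970.5 kN


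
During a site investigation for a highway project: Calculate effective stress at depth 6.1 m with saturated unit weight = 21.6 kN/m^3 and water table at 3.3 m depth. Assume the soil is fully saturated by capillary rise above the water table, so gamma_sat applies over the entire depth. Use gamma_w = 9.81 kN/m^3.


Total stress = gamma_sat * depth
sigma = 21.6 * 6.1 = 131.76 kPa
Pore water pressure u = gamma_w * (depth - d_wt)
u = 9.81 * (6.1 - 3.3) = 27.468 kPa
Effective stress = sigma - u
sigma' = 131.76 - 27.468 = 104.29 kPa


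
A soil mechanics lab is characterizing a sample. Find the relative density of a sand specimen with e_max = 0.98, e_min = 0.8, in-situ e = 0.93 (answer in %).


Using Dr = (e_max - e) / (e_max - e_min) * 100
e_max - e = 0.98 - 0.93 = 0.05
e_max - e_min = 0.98 - 0.8 = 0.18
Dr = 0.05 / 0.18 * 100
Dr = 27.78 %


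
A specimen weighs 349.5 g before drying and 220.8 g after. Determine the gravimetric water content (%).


Using w = (m_wet - m_dry) / m_dry * 100
m_wet - m_dry = 349.5 - 220.8 = 128.7 g
w = 128.7 / 220.8 * 100
w = 58.29 %


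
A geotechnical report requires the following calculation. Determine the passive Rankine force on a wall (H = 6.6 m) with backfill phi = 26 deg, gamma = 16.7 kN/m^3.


Result: 931.53 kN/m

Derivation:
Compute passive earth pressure coefficient:
Kp = tan^2(45 + phi/2) = tan^2(58.0) = 2.561071
Compute passive force:
Pp = 0.5 * Kp * gamma * H^2
Pp = 0.5 * 2.561071 * 16.7 * 6.6^2
Pp = 931.53 kN/m


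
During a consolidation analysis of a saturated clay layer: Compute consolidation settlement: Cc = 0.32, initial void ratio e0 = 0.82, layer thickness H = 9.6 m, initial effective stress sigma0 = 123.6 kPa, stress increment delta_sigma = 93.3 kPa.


Using Sc = Cc * H / (1 + e0) * log10((sigma0 + delta_sigma) / sigma0)
Stress ratio = (123.6 + 93.3) / 123.6 = 1.75485
log10(1.75485) = 0.244241
Cc * H / (1 + e0) = 0.32 * 9.6 / (1 + 0.82) = 1.68791
Sc = 1.68791 * 0.244241
Sc = 0.4123 m


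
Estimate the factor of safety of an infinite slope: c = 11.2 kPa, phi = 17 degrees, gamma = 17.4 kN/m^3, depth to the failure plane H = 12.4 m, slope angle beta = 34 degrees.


Using Fs = c / (gamma*H*sin(beta)*cos(beta)) + tan(phi)/tan(beta)
Cohesion contribution = 11.2 / (17.4*12.4*sin(34)*cos(34))
Cohesion contribution = 0.111972
Friction contribution = tan(17)/tan(34) = 0.453264
Fs = 0.111972 + 0.453264
Fs = 0.565


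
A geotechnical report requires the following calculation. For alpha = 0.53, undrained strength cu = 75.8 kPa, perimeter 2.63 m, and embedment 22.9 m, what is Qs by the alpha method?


Using Qs = alpha * cu * perimeter * L
Qs = 0.53 * 75.8 * 2.63 * 22.9
Qs = 2419.56 kN


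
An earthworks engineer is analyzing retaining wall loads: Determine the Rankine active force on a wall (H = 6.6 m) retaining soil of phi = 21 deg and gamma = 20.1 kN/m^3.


Compute active earth pressure coefficient:
Ka = tan^2(45 - phi/2) = tan^2(34.5) = 0.472355
Compute active force:
Pa = 0.5 * Ka * gamma * H^2
Pa = 0.5 * 0.472355 * 20.1 * 6.6^2
Pa = 206.79 kN/m


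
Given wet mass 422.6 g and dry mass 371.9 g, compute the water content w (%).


Using w = (m_wet - m_dry) / m_dry * 100
m_wet - m_dry = 422.6 - 371.9 = 50.7 g
w = 50.7 / 371.9 * 100
w = 13.63 %


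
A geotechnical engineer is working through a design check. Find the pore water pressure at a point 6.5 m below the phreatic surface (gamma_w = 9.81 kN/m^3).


Using u = gamma_w * h_w
u = 9.81 * 6.5
u = 63.77 kPa


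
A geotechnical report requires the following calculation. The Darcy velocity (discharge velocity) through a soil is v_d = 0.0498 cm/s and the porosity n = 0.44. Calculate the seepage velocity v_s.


Using v_s = v_d / n
v_s = 0.0498 / 0.44
v_s = 0.11318 cm/s


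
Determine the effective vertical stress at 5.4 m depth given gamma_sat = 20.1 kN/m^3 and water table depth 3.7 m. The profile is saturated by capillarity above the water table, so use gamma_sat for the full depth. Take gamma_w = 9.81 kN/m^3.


Result: 91.86 kPa

Derivation:
Total stress = gamma_sat * depth
sigma = 20.1 * 5.4 = 108.54 kPa
Pore water pressure u = gamma_w * (depth - d_wt)
u = 9.81 * (5.4 - 3.7) = 16.677 kPa
Effective stress = sigma - u
sigma' = 108.54 - 16.677 = 91.86 kPa


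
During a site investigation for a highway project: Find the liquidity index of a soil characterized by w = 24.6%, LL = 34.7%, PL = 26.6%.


First compute the plasticity index:
PI = LL - PL = 34.7 - 26.6 = 8.1
Then compute the liquidity index:
LI = (w - PL) / PI
LI = (24.6 - 26.6) / 8.1
LI = -0.247


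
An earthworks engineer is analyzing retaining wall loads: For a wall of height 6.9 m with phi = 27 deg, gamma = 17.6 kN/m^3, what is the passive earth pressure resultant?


Compute passive earth pressure coefficient:
Kp = tan^2(45 + phi/2) = tan^2(58.5) = 2.66294
Compute passive force:
Pp = 0.5 * Kp * gamma * H^2
Pp = 0.5 * 2.66294 * 17.6 * 6.9^2
Pp = 1115.69 kN/m


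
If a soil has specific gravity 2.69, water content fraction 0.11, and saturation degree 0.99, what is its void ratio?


Result: 0.2989

Derivation:
Using the relation e = Gs * w / S
e = 2.69 * 0.11 / 0.99
e = 0.2989


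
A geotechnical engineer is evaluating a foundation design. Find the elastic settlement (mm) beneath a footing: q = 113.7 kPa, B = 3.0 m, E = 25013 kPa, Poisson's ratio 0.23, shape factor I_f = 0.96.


Using Se = q * B * (1 - nu^2) * I_f / E
1 - nu^2 = 1 - 0.23^2 = 0.9471
Se = 113.7 * 3.0 * 0.9471 * 0.96 / 25013
Se = 0.012399 m
Convert to mm: Se = 0.012399 * 1000 = 12.399 mm


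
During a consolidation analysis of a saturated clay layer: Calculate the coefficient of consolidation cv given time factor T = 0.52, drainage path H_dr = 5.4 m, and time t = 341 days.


Using cv = T * H_dr^2 / t
H_dr^2 = 5.4^2 = 29.16
cv = 0.52 * 29.16 / 341
cv = 0.04447 m^2/day


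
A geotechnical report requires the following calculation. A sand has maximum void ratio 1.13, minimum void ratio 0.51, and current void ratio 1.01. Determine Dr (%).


Result: 19.35 %

Derivation:
Using Dr = (e_max - e) / (e_max - e_min) * 100
e_max - e = 1.13 - 1.01 = 0.12
e_max - e_min = 1.13 - 0.51 = 0.62
Dr = 0.12 / 0.62 * 100
Dr = 19.35 %


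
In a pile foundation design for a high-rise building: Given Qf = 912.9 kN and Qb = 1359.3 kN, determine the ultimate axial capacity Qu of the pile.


Result: 2272.2 kN

Derivation:
Using Qu = Qf + Qb
Qu = 912.9 + 1359.3
Qu = 2272.2 kN


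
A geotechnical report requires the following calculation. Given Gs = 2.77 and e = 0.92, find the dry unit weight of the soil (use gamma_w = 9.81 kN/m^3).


Using gamma_d = Gs * gamma_w / (1 + e)
gamma_d = 2.77 * 9.81 / (1 + 0.92)
gamma_d = 2.77 * 9.81 / 1.92
gamma_d = 14.153 kN/m^3


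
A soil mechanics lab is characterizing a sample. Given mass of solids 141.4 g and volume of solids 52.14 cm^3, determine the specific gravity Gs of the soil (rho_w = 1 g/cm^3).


Using Gs = m_s / (V_s * rho_w)
Since rho_w = 1 g/cm^3:
Gs = 141.4 / 52.14
Gs = 2.712


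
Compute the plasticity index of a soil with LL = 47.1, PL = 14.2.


Result: 32.9

Derivation:
Using PI = LL - PL
PI = 47.1 - 14.2
PI = 32.9


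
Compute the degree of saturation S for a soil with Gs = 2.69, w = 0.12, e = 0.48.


Using S = Gs * w / e
S = 2.69 * 0.12 / 0.48
S = 0.6725


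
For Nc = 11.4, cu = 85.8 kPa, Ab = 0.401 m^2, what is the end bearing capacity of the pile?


Using Qb = Nc * cu * Ab
Qb = 11.4 * 85.8 * 0.401
Qb = 392.23 kN


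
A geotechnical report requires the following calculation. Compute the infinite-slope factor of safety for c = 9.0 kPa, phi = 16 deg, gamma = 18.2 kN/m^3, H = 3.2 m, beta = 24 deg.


Using Fs = c / (gamma*H*sin(beta)*cos(beta)) + tan(phi)/tan(beta)
Cohesion contribution = 9.0 / (18.2*3.2*sin(24)*cos(24))
Cohesion contribution = 0.415889
Friction contribution = tan(16)/tan(24) = 0.644041
Fs = 0.415889 + 0.644041
Fs = 1.06


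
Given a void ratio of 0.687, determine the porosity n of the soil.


Using the relation n = e / (1 + e)
n = 0.687 / (1 + 0.687)
n = 0.687 / 1.687
n = 0.4072


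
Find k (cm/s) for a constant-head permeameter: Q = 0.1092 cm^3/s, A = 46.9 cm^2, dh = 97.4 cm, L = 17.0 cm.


Compute hydraulic gradient:
i = dh / L = 97.4 / 17.0 = 5.72941
Then apply Darcy's law:
k = Q / (A * i)
k = 0.1092 / (46.9 * 5.72941)
k = 0.1092 / 268.709
k = 0.000406 cm/s


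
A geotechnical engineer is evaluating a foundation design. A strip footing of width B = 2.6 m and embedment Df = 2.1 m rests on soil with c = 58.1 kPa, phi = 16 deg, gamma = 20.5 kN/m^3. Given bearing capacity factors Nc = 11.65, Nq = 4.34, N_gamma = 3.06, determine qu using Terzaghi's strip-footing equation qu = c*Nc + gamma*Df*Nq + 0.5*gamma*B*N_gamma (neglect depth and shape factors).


Result: 945.25 kPa

Derivation:
Compute qu = c*Nc + gamma*Df*Nq + 0.5*gamma*B*N_gamma
Term 1: 58.1 * 11.65 = 676.865
Term 2: 20.5 * 2.1 * 4.34 = 186.837
Term 3: 0.5 * 20.5 * 2.6 * 3.06 = 81.549
qu = 676.865 + 186.837 + 81.549
qu = 945.25 kPa


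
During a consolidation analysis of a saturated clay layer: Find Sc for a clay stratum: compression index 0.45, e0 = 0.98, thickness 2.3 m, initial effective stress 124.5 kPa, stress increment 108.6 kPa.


Using Sc = Cc * H / (1 + e0) * log10((sigma0 + delta_sigma) / sigma0)
Stress ratio = (124.5 + 108.6) / 124.5 = 1.87229
log10(1.87229) = 0.272373
Cc * H / (1 + e0) = 0.45 * 2.3 / (1 + 0.98) = 0.522727
Sc = 0.522727 * 0.272373
Sc = 0.1424 m


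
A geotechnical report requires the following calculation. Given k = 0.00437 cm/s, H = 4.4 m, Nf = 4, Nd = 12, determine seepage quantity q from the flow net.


Result: 6.409e-05 m^3/s per m

Derivation:
Convert k to m/s for unit consistency with H:
k = 0.00437 cm/s = 0.00437 / 100 m/s = 4.37e-05 m/s
Using q = k * H * Nf / Nd
Nf / Nd = 4 / 12 = 0.3333
q = 4.37e-05 * 4.4 * 0.3333
q = 6.409e-05 m^3/s per m


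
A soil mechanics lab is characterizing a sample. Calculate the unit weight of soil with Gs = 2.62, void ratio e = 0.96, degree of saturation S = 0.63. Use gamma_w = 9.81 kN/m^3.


Using gamma = gamma_w * (Gs + S*e) / (1 + e)
Numerator: Gs + S*e = 2.62 + 0.63*0.96 = 3.2248
Denominator: 1 + e = 1 + 0.96 = 1.96
gamma = 9.81 * 3.2248 / 1.96
gamma = 16.14 kN/m^3


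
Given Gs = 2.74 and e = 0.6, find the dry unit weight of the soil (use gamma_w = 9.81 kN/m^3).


Using gamma_d = Gs * gamma_w / (1 + e)
gamma_d = 2.74 * 9.81 / (1 + 0.6)
gamma_d = 2.74 * 9.81 / 1.6
gamma_d = 16.8 kN/m^3


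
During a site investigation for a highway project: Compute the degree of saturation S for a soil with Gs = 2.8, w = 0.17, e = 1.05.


Using S = Gs * w / e
S = 2.8 * 0.17 / 1.05
S = 0.4533


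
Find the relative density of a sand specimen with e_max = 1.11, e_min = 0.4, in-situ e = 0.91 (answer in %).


Using Dr = (e_max - e) / (e_max - e_min) * 100
e_max - e = 1.11 - 0.91 = 0.2
e_max - e_min = 1.11 - 0.4 = 0.71
Dr = 0.2 / 0.71 * 100
Dr = 28.17 %


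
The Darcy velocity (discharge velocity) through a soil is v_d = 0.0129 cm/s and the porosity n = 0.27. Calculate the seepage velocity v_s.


Using v_s = v_d / n
v_s = 0.0129 / 0.27
v_s = 0.04778 cm/s


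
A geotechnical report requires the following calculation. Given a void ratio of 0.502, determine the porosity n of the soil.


Result: 0.3342

Derivation:
Using the relation n = e / (1 + e)
n = 0.502 / (1 + 0.502)
n = 0.502 / 1.502
n = 0.3342


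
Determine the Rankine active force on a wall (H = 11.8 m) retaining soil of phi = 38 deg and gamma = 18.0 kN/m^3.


Result: 298.11 kN/m

Derivation:
Compute active earth pressure coefficient:
Ka = tan^2(45 - phi/2) = tan^2(26.0) = 0.237883
Compute active force:
Pa = 0.5 * Ka * gamma * H^2
Pa = 0.5 * 0.237883 * 18.0 * 11.8^2
Pa = 298.11 kN/m


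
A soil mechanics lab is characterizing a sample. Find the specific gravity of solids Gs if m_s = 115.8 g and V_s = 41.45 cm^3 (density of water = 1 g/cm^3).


Using Gs = m_s / (V_s * rho_w)
Since rho_w = 1 g/cm^3:
Gs = 115.8 / 41.45
Gs = 2.794


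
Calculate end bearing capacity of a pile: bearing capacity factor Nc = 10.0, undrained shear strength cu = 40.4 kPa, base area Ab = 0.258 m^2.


Using Qb = Nc * cu * Ab
Qb = 10.0 * 40.4 * 0.258
Qb = 104.23 kN


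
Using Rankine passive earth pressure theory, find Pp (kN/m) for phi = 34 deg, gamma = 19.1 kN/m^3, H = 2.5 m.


Compute passive earth pressure coefficient:
Kp = tan^2(45 + phi/2) = tan^2(62.0) = 3.537132
Compute passive force:
Pp = 0.5 * Kp * gamma * H^2
Pp = 0.5 * 3.537132 * 19.1 * 2.5^2
Pp = 211.12 kN/m


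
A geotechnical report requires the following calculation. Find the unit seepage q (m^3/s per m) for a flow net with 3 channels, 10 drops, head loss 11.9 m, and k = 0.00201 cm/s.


Convert k to m/s for unit consistency with H:
k = 0.00201 cm/s = 0.00201 / 100 m/s = 2.01e-05 m/s
Using q = k * H * Nf / Nd
Nf / Nd = 3 / 10 = 0.3
q = 2.01e-05 * 11.9 * 0.3
q = 7.176e-05 m^3/s per m


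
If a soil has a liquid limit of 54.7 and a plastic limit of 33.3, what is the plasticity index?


Using PI = LL - PL
PI = 54.7 - 33.3
PI = 21.4


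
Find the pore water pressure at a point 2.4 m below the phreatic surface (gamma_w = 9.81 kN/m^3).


Using u = gamma_w * h_w
u = 9.81 * 2.4
u = 23.54 kPa


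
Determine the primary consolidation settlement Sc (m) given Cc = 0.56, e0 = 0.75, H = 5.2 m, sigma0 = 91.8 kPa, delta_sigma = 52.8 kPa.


Result: 0.3283 m

Derivation:
Using Sc = Cc * H / (1 + e0) * log10((sigma0 + delta_sigma) / sigma0)
Stress ratio = (91.8 + 52.8) / 91.8 = 1.57516
log10(1.57516) = 0.197326
Cc * H / (1 + e0) = 0.56 * 5.2 / (1 + 0.75) = 1.664
Sc = 1.664 * 0.197326
Sc = 0.3283 m


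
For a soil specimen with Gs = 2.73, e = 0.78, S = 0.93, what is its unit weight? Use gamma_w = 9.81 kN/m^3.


Result: 19.044 kN/m^3

Derivation:
Using gamma = gamma_w * (Gs + S*e) / (1 + e)
Numerator: Gs + S*e = 2.73 + 0.93*0.78 = 3.4554
Denominator: 1 + e = 1 + 0.78 = 1.78
gamma = 9.81 * 3.4554 / 1.78
gamma = 19.044 kN/m^3


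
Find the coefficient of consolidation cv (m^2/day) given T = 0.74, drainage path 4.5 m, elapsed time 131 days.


Result: 0.11439 m^2/day

Derivation:
Using cv = T * H_dr^2 / t
H_dr^2 = 4.5^2 = 20.25
cv = 0.74 * 20.25 / 131
cv = 0.11439 m^2/day


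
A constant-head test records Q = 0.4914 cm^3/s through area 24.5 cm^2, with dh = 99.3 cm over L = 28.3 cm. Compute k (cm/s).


Compute hydraulic gradient:
i = dh / L = 99.3 / 28.3 = 3.50883
Then apply Darcy's law:
k = Q / (A * i)
k = 0.4914 / (24.5 * 3.50883)
k = 0.4914 / 85.9664
k = 0.005716 cm/s


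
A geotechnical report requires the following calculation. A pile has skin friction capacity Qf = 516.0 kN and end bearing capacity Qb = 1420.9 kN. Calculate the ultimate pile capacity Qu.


Result: 1936.9 kN

Derivation:
Using Qu = Qf + Qb
Qu = 516.0 + 1420.9
Qu = 1936.9 kN


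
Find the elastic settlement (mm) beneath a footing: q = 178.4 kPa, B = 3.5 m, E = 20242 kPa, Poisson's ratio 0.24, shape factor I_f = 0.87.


Result: 25.291 mm

Derivation:
Using Se = q * B * (1 - nu^2) * I_f / E
1 - nu^2 = 1 - 0.24^2 = 0.9424
Se = 178.4 * 3.5 * 0.9424 * 0.87 / 20242
Se = 0.025291 m
Convert to mm: Se = 0.025291 * 1000 = 25.291 mm


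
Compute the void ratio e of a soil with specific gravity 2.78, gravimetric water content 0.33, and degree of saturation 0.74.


Using the relation e = Gs * w / S
e = 2.78 * 0.33 / 0.74
e = 1.2397


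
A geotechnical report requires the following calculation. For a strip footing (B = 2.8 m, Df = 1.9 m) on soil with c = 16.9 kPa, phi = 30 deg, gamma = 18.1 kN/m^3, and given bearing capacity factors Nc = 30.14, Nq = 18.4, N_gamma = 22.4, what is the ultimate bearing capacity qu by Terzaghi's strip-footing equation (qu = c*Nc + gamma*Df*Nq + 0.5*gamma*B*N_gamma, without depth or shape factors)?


Result: 1709.76 kPa

Derivation:
Compute qu = c*Nc + gamma*Df*Nq + 0.5*gamma*B*N_gamma
Term 1: 16.9 * 30.14 = 509.366
Term 2: 18.1 * 1.9 * 18.4 = 632.776
Term 3: 0.5 * 18.1 * 2.8 * 22.4 = 567.616
qu = 509.366 + 632.776 + 567.616
qu = 1709.76 kPa


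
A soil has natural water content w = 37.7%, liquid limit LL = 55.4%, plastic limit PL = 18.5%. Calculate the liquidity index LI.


Result: 0.52

Derivation:
First compute the plasticity index:
PI = LL - PL = 55.4 - 18.5 = 36.9
Then compute the liquidity index:
LI = (w - PL) / PI
LI = (37.7 - 18.5) / 36.9
LI = 0.52
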